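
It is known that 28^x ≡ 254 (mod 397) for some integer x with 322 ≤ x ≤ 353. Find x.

329

Compute 28^322 mod 397 = 116, then multiply by 28 repeatedly:
  28^322=116  28^323=72  28^324=31  28^325=74  28^326=87
  28^327=54  28^328=321  28^329=254
Found 254 at exponent 329.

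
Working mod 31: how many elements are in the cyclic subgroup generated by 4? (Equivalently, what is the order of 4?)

5

The order of 4 must divide p − 1 = 30 = 2 · 3 · 5.
Divisors: 1, 2, 3, 5, 6, 10, 15, 30.
Check each in increasing order: 4^1 ≡ 4;  4^2 ≡ 16;  4^3 ≡ 2;  4^5 ≡ 1.
Smallest exponent giving 1 is 5.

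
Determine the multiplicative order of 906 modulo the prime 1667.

1666

The order of 906 must divide p − 1 = 1666 = 2 · 7^2 · 17.
Divisors: 1, 2, 7, 14, 17, 34, 49, 98, 119, 238, 833, 1666.
Check each in increasing order: 906^1 ≡ 906;  906^2 ≡ 672;  906^7 ≡ 1459;  906^14 ≡ 1589;  906^17 ≡ 600;  906^34 ≡ 1595;  906^49 ≡ 412;  906^98 ≡ 1377;  906^119 ≡ 981;  906^238 ≡ 502;  906^833 ≡ 1666;  906^1666 ≡ 1.
Smallest exponent giving 1 is 1666.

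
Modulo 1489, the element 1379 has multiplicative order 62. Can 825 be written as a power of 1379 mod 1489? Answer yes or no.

825 ∈ ⟨1379⟩ iff 825^62 ≡ 1 (mod 1489), since |⟨1379⟩| = 62.
825^62 mod 1489 = 1006.
Since 1006 ≠ 1, 825 does not lie in the subgroup.

no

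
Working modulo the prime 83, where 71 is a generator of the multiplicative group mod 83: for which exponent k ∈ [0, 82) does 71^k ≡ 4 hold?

10

Successive powers of 71 modulo 83:
  71^0=1  71^1=71  71^2=61  71^3=15  71^4=69  71^5=2
  71^6=59  71^7=39  71^8=30  71^9=55  71^10=4
So 71^10 ≡ 4 (mod 83), giving k = 10.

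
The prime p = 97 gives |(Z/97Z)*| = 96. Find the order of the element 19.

The order of 19 must divide p − 1 = 96 = 2^5 · 3.
Divisors: 1, 2, 3, 4, 6, 8, 12, 16, 24, 32, 48, 96.
Check each in increasing order: 19^1 ≡ 19;  19^2 ≡ 70;  19^3 ≡ 69;  19^4 ≡ 50;  19^6 ≡ 8;  19^8 ≡ 75;  19^12 ≡ 64;  19^16 ≡ 96;  19^24 ≡ 22;  19^32 ≡ 1.
Smallest exponent giving 1 is 32.

32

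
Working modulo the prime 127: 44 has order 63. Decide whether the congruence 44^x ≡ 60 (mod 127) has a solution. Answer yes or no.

60 ∈ ⟨44⟩ iff 60^63 ≡ 1 (mod 127), since |⟨44⟩| = 63.
60^63 mod 127 = 1.
Since 1 = 1, 60 lies in the subgroup.

yes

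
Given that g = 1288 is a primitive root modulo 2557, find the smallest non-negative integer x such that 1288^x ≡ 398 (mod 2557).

1895

Baby-step giant-step with m = ceil(sqrt(2556)) = 51.
Baby table (1288^j mod 2557 for j=0..50):
  0:1  1:1288  2:2008  3:1177  4:2232  5:748  6:1992  7:1025
  8:788  9:2372  10:2078  11:1842  12:2157  13:1314  14:2255  15:2245
  16:2150  17:2526  18:984  19:1677  20:1868  21:2404  22:2382  23:2173
  24:1466  25:1142  26:621  27:2064  28:1709  29:2172  30:178  31:1691
  32:2001  33:2389  34:961  35:180  36:1710  37:903  38:2186  39:311
  40:1676  41:580  42:396  43:1205  44:2498  45:718  46:1707  47:2153
  48:1276  49:1894  50:94
Giant step factor: 1288^(-51) ≡ 524 (mod 2557).
Scan 398·524^i mod 2557 for i = 0, 1, …:
  i=0: 398   i=1: 1435   i=2: 182   i=3: 759
  i=4: 1381   i=5: 13   i=6: 1698   i=7: 2473
  i=8: 2010   i=9: 2313     …   i=36: 509
  i=37: 788
Match at i=37, j=8: x = 37·51 + 8 = 1895.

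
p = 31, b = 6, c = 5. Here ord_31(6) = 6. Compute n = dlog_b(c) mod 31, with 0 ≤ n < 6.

2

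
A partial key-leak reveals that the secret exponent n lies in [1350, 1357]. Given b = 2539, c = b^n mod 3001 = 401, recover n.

1357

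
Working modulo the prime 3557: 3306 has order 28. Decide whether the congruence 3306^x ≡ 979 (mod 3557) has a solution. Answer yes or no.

979 ∈ ⟨3306⟩ iff 979^28 ≡ 1 (mod 3557), since |⟨3306⟩| = 28.
979^28 mod 3557 = 417.
Since 417 ≠ 1, 979 does not lie in the subgroup.

no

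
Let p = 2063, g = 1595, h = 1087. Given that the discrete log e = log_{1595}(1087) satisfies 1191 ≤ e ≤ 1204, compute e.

1196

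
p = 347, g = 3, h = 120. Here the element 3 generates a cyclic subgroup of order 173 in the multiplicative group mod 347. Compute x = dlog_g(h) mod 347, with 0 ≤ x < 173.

Baby-step giant-step with m = ceil(sqrt(173)) = 14.
Baby table (3^j mod 347 for j=0..13):
  0:1  1:3  2:9  3:27  4:81  5:243  6:35  7:105
  8:315  9:251  10:59  11:177  12:184  13:205
Giant step factor: 3^(-14) ≡ 224 (mod 347).
Scan 120·224^i mod 347 for i = 0, 1, …:
  i=0: 120   i=1: 161   i=2: 323   i=3: 176
  i=4: 213   i=5: 173   i=6: 235   i=7: 243
Match at i=7, j=5: x = 7·14 + 5 = 103.

103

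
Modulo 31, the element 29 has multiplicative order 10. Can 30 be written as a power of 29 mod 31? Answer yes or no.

yes

30 ∈ ⟨29⟩ iff 30^10 ≡ 1 (mod 31), since |⟨29⟩| = 10.
30^10 mod 31 = 1.
Since 1 = 1, 30 lies in the subgroup.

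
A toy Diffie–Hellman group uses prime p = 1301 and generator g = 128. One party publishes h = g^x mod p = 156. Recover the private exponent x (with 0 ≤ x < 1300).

943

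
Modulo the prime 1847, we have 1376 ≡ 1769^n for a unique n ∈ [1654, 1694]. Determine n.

Compute 1769^1654 mod 1847 = 887, then multiply by 1769 repeatedly:
  1769^1654=887  1769^1655=1000  1769^1656=1421  1769^1657=1829  1769^1658=1404
  1769^1659=1308  1769^1660=1408  1769^1661=996  1769^1662=1733  1769^1663=1504
  1769^1664=896  1769^1665=298  1769^1666=767  1769^1667=1125  1769^1668=906
  1769^1669=1365  1769^1670=656  1769^1671=548  1769^1672=1584  1769^1673=197
  1769^1674=1257  1769^1675=1692  1769^1676=1008  1769^1677=797  1769^1678=632
  1769^1679=573  1769^1680=1481  1769^1681=843  1769^1682=738  1769^1683=1540
  1769^1684=1782  1769^1685=1376
Found 1376 at exponent 1685.

1685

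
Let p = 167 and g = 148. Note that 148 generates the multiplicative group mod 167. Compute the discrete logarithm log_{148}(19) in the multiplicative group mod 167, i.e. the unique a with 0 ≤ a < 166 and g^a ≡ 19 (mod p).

Baby-step giant-step with m = ceil(sqrt(166)) = 13.
Baby table (148^j mod 167 for j=0..12):
  0:1  1:148  2:27  3:155  4:61  5:10  6:144  7:103
  8:47  9:109  10:100  11:104  12:28
Giant step factor: 148^(-13) ≡ 70 (mod 167).
Scan 19·70^i mod 167 for i = 0, 1, …:
  i=0: 19   i=1: 161   i=2: 81   i=3: 159
  i=4: 108   i=5: 45   i=6: 144
Match at i=6, j=6: a = 6·13 + 6 = 84.

84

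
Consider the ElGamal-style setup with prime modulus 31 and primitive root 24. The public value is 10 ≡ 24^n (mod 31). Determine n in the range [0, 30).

Successive powers of 24 modulo 31:
  24^0=1  24^1=24  24^2=18  24^3=29  24^4=14  24^5=26
  24^6=4  24^7=3  24^8=10
So 24^8 ≡ 10 (mod 31), giving n = 8.

8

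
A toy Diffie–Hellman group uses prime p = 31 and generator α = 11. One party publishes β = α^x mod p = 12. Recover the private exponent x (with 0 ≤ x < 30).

Successive powers of 11 modulo 31:
  11^0=1  11^1=11  11^2=28  11^3=29  11^4=9  11^5=6
  11^6=4  11^7=13  11^8=19  11^9=23  11^10=5  11^11=24
  11^12=16  11^13=21  11^14=14  11^15=30  11^16=20  11^17=3
  11^18=2  11^19=22  11^20=25  11^21=27  11^22=18  11^23=12
So 11^23 ≡ 12 (mod 31), giving x = 23.

23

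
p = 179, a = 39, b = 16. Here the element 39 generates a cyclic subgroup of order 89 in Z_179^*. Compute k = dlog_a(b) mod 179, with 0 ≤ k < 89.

81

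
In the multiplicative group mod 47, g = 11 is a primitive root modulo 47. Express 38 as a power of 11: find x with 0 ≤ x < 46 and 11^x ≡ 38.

9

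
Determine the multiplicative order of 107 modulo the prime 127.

3

The order of 107 must divide p − 1 = 126 = 2 · 3^2 · 7.
Divisors: 1, 2, 3, 6, 7, 9, 14, 18, 21, 42, 63, 126.
Check each in increasing order: 107^1 ≡ 107;  107^2 ≡ 19;  107^3 ≡ 1.
Smallest exponent giving 1 is 3.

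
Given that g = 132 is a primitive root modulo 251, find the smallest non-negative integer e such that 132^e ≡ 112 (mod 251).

204

Baby-step giant-step with m = ceil(sqrt(250)) = 16.
Baby table (132^j mod 251 for j=0..15):
  0:1  1:132  2:105  3:55  4:232  5:2  6:13  7:210
  8:110  9:213  10:4  11:26  12:169  13:220  14:175  15:8
Giant step factor: 132^(-16) ≡ 140 (mod 251).
Scan 112·140^i mod 251 for i = 0, 1, …:
  i=0: 112   i=1: 118   i=2: 205   i=3: 86
  i=4: 243   i=5: 135   i=6: 75   i=7: 209
  i=8: 144   i=9: 80   i=10: 156   i=11: 3
  i=12: 169
Match at i=12, j=12: e = 12·16 + 12 = 204.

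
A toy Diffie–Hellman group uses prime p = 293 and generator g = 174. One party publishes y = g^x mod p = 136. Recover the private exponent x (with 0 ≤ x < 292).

Baby-step giant-step with m = ceil(sqrt(292)) = 18.
Baby table (174^j mod 293 for j=0..17):
  0:1  1:174  2:97  3:177  4:33  5:175  6:271  7:274
  8:210  9:208  10:153  11:252  12:191  13:125  14:68  15:112
  16:150  17:23
Giant step factor: 174^(-18) ≡ 167 (mod 293).
Scan 136·167^i mod 293 for i = 0, 1, …:
  i=0: 136   i=1: 151   i=2: 19   i=3: 243
  i=4: 147   i=5: 230   i=6: 27   i=7: 114
  i=8: 286   i=9: 3   i=10: 208
Match at i=10, j=9: x = 10·18 + 9 = 189.

189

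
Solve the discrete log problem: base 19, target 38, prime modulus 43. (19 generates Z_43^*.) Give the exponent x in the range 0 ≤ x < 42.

40

Baby-step giant-step with m = ceil(sqrt(42)) = 7.
Baby table (19^j mod 43 for j=0..6):
  0:1  1:19  2:17  3:22  4:31  5:30  6:11
Giant step factor: 19^(-7) ≡ 7 (mod 43).
Scan 38·7^i mod 43 for i = 0, 1, …:
  i=0: 38   i=1: 8   i=2: 13   i=3: 5
  i=4: 35   i=5: 30
Match at i=5, j=5: x = 5·7 + 5 = 40.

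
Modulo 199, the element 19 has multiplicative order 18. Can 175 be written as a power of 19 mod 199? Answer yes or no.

175 ∈ ⟨19⟩ iff 175^18 ≡ 1 (mod 199), since |⟨19⟩| = 18.
175^18 mod 199 = 1.
Since 1 = 1, 175 lies in the subgroup.

yes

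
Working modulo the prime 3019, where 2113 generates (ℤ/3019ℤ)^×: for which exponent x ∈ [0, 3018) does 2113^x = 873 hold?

2502

Baby-step giant-step with m = ceil(sqrt(3018)) = 55.
Baby table (2113^j mod 3019 for j=0..54):
  0:1  1:2113  2:2687  3:1911  4:1540  5:2557  6:1950  7:2434
  8:1685  9:1004  10:2114  11:1781  12:1579  13:432  14:1078  15:1488
  16:1365  17:1100  18:2689  19:99  20:876  21:341  22:2011  23:1510
  24:2566  25:2853  26:2465  27:770  28:2788  29:975  30:1217  31:2352
  32:502  33:1057  34:2400  35:2299  36:216  37:539  38:744  39:2192
  40:550  41:2854  42:1559  43:438  44:1680  45:2515  46:755  47:1283
  48:2936  49:2742  50:385  51:1394  52:1997  53:2118  54:1176
Giant step factor: 2113^(-55) ≡ 2586 (mod 3019).
Scan 873·2586^i mod 3019 for i = 0, 1, …:
  i=0: 873   i=1: 2385   i=2: 2812   i=3: 2080
  i=4: 2041   i=5: 814   i=6: 761   i=7: 2577
  i=8: 1189   i=9: 1412     …   i=44: 54
  i=45: 770
Match at i=45, j=27: x = 45·55 + 27 = 2502.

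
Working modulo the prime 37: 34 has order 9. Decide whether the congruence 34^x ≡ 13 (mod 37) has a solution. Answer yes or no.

no

⟨34⟩ has order 9; its elements mod 37 are {1, 7, 9, 10, 12, 16, 26, 33, 34}.
13 is not in this set.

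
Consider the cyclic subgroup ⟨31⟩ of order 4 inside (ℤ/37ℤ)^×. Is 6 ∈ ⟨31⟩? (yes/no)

yes

⟨31⟩ has order 4; its elements mod 37 are {1, 6, 31, 36}.
6 is in this set.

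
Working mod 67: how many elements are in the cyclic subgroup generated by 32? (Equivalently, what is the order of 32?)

66

The order of 32 must divide p − 1 = 66 = 2 · 3 · 11.
Divisors: 1, 2, 3, 6, 11, 22, 33, 66.
Check each in increasing order: 32^1 ≡ 32;  32^2 ≡ 19;  32^3 ≡ 5;  32^6 ≡ 25;  32^11 ≡ 30;  32^22 ≡ 29;  32^33 ≡ 66;  32^66 ≡ 1.
Smallest exponent giving 1 is 66.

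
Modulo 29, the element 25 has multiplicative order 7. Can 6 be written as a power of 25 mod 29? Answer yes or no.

⟨25⟩ has order 7; its elements mod 29 are {1, 7, 16, 20, 23, 24, 25}.
6 is not in this set.

no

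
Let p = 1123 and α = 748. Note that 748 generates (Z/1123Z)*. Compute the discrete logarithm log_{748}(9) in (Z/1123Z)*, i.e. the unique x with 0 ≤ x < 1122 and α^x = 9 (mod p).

Baby-step giant-step with m = ceil(sqrt(1122)) = 34.
Baby table (748^j mod 1123 for j=0..33):
  0:1  1:748  2:250  3:582  4:735  5:633  6:701  7:1030
  8:62  9:333  10:901  11:148  12:650  13:1064  14:788  15:972
  16:475  17:432  18:835  19:192  20:995  21:834  22:567  23:745
  24:252  25:955  26:112  27:674  28:1048  29:50  30:341  31:147
  32:1025  33:814
Giant step factor: 748^(-34) ≡ 169 (mod 1123).
Scan 9·169^i mod 1123 for i = 0, 1, …:
  i=0: 9   i=1: 398   i=2: 1005   i=3: 272
  i=4: 1048
Match at i=4, j=28: x = 4·34 + 28 = 164.

164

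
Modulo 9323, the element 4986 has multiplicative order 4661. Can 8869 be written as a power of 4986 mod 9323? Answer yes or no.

no

8869 ∈ ⟨4986⟩ iff 8869^4661 ≡ 1 (mod 9323), since |⟨4986⟩| = 4661.
8869^4661 mod 9323 = 9322.
Since 9322 ≠ 1, 8869 does not lie in the subgroup.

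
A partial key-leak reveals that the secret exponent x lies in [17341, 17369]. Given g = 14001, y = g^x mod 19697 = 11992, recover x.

Compute 14001^17341 mod 19697 = 7498, then multiply by 14001 repeatedly:
  14001^17341=7498  14001^17342=14185  14001^17343=19031  14001^17344=11712  14001^17345=2187
  14001^17346=11049  14001^17347=16508  14001^17348=3910  14001^17349=5947  14001^17350=4728
  14001^17351=14808  14001^17352=15883  14001^17353=18450  14001^17354=11992
Found 11992 at exponent 17354.

17354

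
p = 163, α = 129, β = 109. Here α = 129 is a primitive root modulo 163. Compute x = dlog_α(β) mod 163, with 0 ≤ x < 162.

103

Baby-step giant-step with m = ceil(sqrt(162)) = 13.
Baby table (129^j mod 163 for j=0..12):
  0:1  1:129  2:15  3:142  4:62  5:11  6:115  7:2
  8:95  9:30  10:121  11:124  12:22
Giant step factor: 129^(-13) ≡ 73 (mod 163).
Scan 109·73^i mod 163 for i = 0, 1, …:
  i=0: 109   i=1: 133   i=2: 92   i=3: 33
  i=4: 127   i=5: 143   i=6: 7   i=7: 22
Match at i=7, j=12: x = 7·13 + 12 = 103.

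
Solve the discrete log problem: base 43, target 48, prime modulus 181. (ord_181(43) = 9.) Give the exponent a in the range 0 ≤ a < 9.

3

Successive powers of 43 modulo 181:
  43^0=1  43^1=43  43^2=39  43^3=48
So 43^3 ≡ 48 (mod 181), giving a = 3.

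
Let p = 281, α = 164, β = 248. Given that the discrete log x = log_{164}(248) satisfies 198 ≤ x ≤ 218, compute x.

Compute 164^198 mod 281 = 136, then multiply by 164 repeatedly:
  164^198=136  164^199=105  164^200=79  164^201=30  164^202=143
  164^203=129  164^204=81  164^205=77  164^206=264  164^207=22
  164^208=236  164^209=207  164^210=228  164^211=19  164^212=25
  164^213=166  164^214=248
Found 248 at exponent 214.

214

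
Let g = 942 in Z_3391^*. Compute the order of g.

1695

The order of 942 must divide p − 1 = 3390 = 2 · 3 · 5 · 113.
Divisors: 1, 2, 3, 5, 6, 10, 15, 30, 113, 226, 339, 565, 678, 1130, 1695, 3390.
Check each in increasing order: 942^1 ≡ 942;  942^2 ≡ 2313;  942^3 ≡ 1824;  942^5 ≡ 508;  942^6 ≡ 405;  942^10 ≡ 348;  942^15 ≡ 452;  942^30 ≡ 844;  942^113 ≡ 989;  942^226 ≡ 1513;  942^339 ≡ 926;  942^565 ≡ 555;  942^678 ≡ 2944;  942^1130 ≡ 2835;  942^1695 ≡ 1.
Smallest exponent giving 1 is 1695.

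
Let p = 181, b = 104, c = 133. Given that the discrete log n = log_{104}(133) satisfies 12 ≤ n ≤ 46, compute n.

30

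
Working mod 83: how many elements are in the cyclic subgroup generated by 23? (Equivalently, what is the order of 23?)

41

The order of 23 must divide p − 1 = 82 = 2 · 41.
Divisors: 1, 2, 41, 82.
Check each in increasing order: 23^1 ≡ 23;  23^2 ≡ 31;  23^41 ≡ 1.
Smallest exponent giving 1 is 41.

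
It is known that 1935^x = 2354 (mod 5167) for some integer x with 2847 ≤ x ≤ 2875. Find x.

Compute 1935^2847 mod 5167 = 1047, then multiply by 1935 repeatedly:
  1935^2847=1047  1935^2848=481  1935^2849=675  1935^2850=4041  1935^2851=1664
  1935^2852=799  1935^2853=1132  1935^2854=4779  1935^2855=3602  1935^2856=4754
  1935^2857=1730  1935^2858=4501  1935^2859=3040  1935^2860=2354
Found 2354 at exponent 2860.

2860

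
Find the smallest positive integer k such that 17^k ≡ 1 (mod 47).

23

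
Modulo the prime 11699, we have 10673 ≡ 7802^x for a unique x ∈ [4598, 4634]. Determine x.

4600

Compute 7802^4598 mod 11699 = 6802, then multiply by 7802 repeatedly:
  7802^4598=6802  7802^4599=2540  7802^4600=10673
Found 10673 at exponent 4600.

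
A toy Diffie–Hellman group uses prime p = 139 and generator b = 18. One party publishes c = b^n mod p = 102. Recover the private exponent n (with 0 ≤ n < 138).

Baby-step giant-step with m = ceil(sqrt(138)) = 12.
Baby table (18^j mod 139 for j=0..11):
  0:1  1:18  2:46  3:133  4:31  5:2  6:36  7:92
  8:127  9:62  10:4  11:72
Giant step factor: 18^(-12) ≡ 34 (mod 139).
Scan 102·34^i mod 139 for i = 0, 1, …:
  i=0: 102   i=1: 132   i=2: 40   i=3: 109
  i=4: 92
Match at i=4, j=7: n = 4·12 + 7 = 55.

55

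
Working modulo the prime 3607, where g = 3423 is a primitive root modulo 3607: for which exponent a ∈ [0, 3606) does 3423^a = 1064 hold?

Baby-step giant-step with m = ceil(sqrt(3606)) = 61.
Baby table (3423^j mod 3607 for j=0..60):
  0:1  1:3423  2:1393  3:3392  4:3490  5:3493  6:2941  7:3513
  8:2868  9:2517  10:2175  11:177  12:3502  13:1285  14:1622  15:933
  16:1464  17:1149  18:1397  19:2656  20:1848  21:2633  22:2473  23:3057
  24:204  25:2141  26:2826  27:3031  28:1381  29:1993  30:1202  31:2466
  32:738  33:1274  34:39  35:38  36:222  37:2436  38:2651  39:2768
  40:2882  41:3548  42:35  43:774  44:1864  45:3296  46:3119  47:3224
  48:1939  49:317  50:2991  51:1527  52:378  53:2588  54:3539  55:1691
  56:2665  57:192  58:742  59:538  60:2004
Giant step factor: 3423^(-61) ≡ 294 (mod 3607).
Scan 1064·294^i mod 3607 for i = 0, 1, …:
  i=0: 1064   i=1: 2614   i=2: 225   i=3: 1224
  i=4: 2763   i=5: 747   i=6: 3198   i=7: 2392
  i=8: 3490
Match at i=8, j=4: a = 8·61 + 4 = 492.

492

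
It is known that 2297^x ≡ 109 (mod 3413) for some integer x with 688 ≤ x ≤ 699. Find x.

Compute 2297^688 mod 3413 = 109, then multiply by 2297 repeatedly:
  2297^688=109
Found 109 at exponent 688.

688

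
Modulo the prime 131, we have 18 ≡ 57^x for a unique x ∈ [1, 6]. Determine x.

5

Compute 57^1 mod 131 = 57, then multiply by 57 repeatedly:
  57^1=57  57^2=105  57^3=90  57^4=21  57^5=18
Found 18 at exponent 5.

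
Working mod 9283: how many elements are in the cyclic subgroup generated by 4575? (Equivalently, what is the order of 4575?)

1547

The order of 4575 must divide p − 1 = 9282 = 2 · 3 · 7 · 13 · 17.
Divisors: 1, 2, 3, 6, 7, 13, 14, 17, 21, 26, 34, 39, 42, 51, 78, 91, 102, 119, 182, 221, 238, 273, 357, 442, 546, 663, 714, 1326, 1547, 3094, 4641, 9282.
Check each in increasing order: 4575^1 ≡ 4575;  4575^2 ≡ 6743;  4575^3 ≡ 1816;  4575^6 ≡ 2391;  4575^7 ≡ 3451;  4575^13 ≡ 8037;  4575^14 ≡ 8595;  4575^17 ≡ 3797;  4575^21 ≡ 2160;  4575^26 ≡ 2255;  4575^34 ≡ 710;  4575^39 ≡ 3019;  4575^42 ≡ 5534;  4575^51 ≡ 3800;  4575^78 ≡ 7738;  4575^91 ≡ 3489;  4575^102 ≡ 4935;  4575^119 ≡ 5101;  4575^182 ≡ 3108;  4575^221 ≡ 7222;  4575^238 ≡ 9235;  4575^273 ≡ 1268;  4575^357 ≡ 5793;  4575^442 ≡ 5390;  4575^546 ≡ 1865;  4575^663 ≡ 2961;  4575^714 ≡ 804;  4575^1326 ≡ 4369;  4575^1547 ≡ 1.
Smallest exponent giving 1 is 1547.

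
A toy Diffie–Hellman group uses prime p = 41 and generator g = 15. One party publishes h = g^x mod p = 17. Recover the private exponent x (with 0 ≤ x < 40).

Successive powers of 15 modulo 41:
  15^0=1  15^1=15  15^2=20  15^3=13  15^4=31  15^5=14
  15^6=5  15^7=34  15^8=18  15^9=24  15^10=32  15^11=29
  15^12=25  15^13=6  15^14=8  15^15=38  15^16=37  15^17=22
  15^18=2  15^19=30  15^20=40  15^21=26  15^22=21  15^23=28
  15^24=10  15^25=27  15^26=36  15^27=7  15^28=23  15^29=17
So 15^29 ≡ 17 (mod 41), giving x = 29.

29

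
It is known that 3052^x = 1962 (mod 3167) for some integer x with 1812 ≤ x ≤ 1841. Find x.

Compute 3052^1812 mod 3167 = 2215, then multiply by 3052 repeatedly:
  3052^1812=2215  3052^1813=1802  3052^1814=1792  3052^1815=2942  3052^1816=539
  3052^1817=1355  3052^1818=2525  3052^1819=989  3052^1820=277  3052^1821=2982
  3052^1822=2273  3052^1823=1466  3052^1824=2428  3052^1825=2643  3052^1826=87
  3052^1827=2663  3052^1828=954  3052^1829=1135  3052^1830=2489  3052^1831=1962
Found 1962 at exponent 1831.

1831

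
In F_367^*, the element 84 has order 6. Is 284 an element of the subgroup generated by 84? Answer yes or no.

yes

⟨84⟩ has order 6; its elements mod 367 are {1, 83, 84, 283, 284, 366}.
284 is in this set.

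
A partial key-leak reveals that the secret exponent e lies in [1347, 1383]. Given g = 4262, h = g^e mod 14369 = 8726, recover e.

1355

Compute 4262^1347 mod 14369 = 12563, then multiply by 4262 repeatedly:
  4262^1347=12563  4262^1348=4612  4262^1349=13921  4262^1350=1701  4262^1351=7686
  4262^1352=10781  4262^1353=10929  4262^1354=9469  4262^1355=8726
Found 8726 at exponent 1355.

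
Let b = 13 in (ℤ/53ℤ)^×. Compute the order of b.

The order of 13 must divide p − 1 = 52 = 2^2 · 13.
Divisors: 1, 2, 4, 13, 26, 52.
Check each in increasing order: 13^1 ≡ 13;  13^2 ≡ 10;  13^4 ≡ 47;  13^13 ≡ 1.
Smallest exponent giving 1 is 13.

13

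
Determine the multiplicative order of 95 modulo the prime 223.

The order of 95 must divide p − 1 = 222 = 2 · 3 · 37.
Divisors: 1, 2, 3, 6, 37, 74, 111, 222.
Check each in increasing order: 95^1 ≡ 95;  95^2 ≡ 105;  95^3 ≡ 163;  95^6 ≡ 32;  95^37 ≡ 222;  95^74 ≡ 1.
Smallest exponent giving 1 is 74.

74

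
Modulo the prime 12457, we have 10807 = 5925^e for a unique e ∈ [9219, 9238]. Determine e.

9236

Compute 5925^9219 mod 12457 = 11228, then multiply by 5925 repeatedly:
  5925^9219=11228  5925^9220=5520  5925^9221=6375  5925^9222=2251  5925^9223=8185
  5925^9224=1024  5925^9225=641  5925^9226=10997  5925^9227=7115  5925^9228=1887
  5925^9229=6546  5925^9230=6409  5925^9231=4389  5925^9232=7066  5925^9233=10530
  5925^9234=5594  5925^9235=8830  5925^9236=10807
Found 10807 at exponent 9236.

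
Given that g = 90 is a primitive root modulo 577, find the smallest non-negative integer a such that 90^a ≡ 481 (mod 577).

280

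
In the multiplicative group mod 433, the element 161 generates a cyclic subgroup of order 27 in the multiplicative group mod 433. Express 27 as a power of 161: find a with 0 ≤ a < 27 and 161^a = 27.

3

Successive powers of 161 modulo 433:
  161^0=1  161^1=161  161^2=374  161^3=27
So 161^3 ≡ 27 (mod 433), giving a = 3.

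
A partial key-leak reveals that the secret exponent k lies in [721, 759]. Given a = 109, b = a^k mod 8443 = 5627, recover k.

757

Compute 109^721 mod 8443 = 5604, then multiply by 109 repeatedly:
  109^721=5604  109^722=2940  109^723=8069  109^724=1449  109^725=5967
  109^726=292  109^727=6499  109^728=7622  109^729=3384  109^730=5807
  109^731=8181  109^732=5214  109^733=2645  109^734=1243  109^735=399
  109^736=1276  109^737=3996  109^738=4971  109^739=1487  109^740=1666
  109^741=4291  109^742=3354  109^743=2537  109^744=6357  109^745=587
  109^746=4882  109^747=229  109^748=8075  109^749=2103  109^750=1266
  109^751=2906  109^752=4363  109^753=2759  109^754=5226  109^755=3953
  109^756=284  109^757=5627
Found 5627 at exponent 757.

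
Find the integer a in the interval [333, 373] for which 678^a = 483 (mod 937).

Compute 678^333 mod 937 = 720, then multiply by 678 repeatedly:
  678^333=720  678^334=920  678^335=655  678^336=889  678^337=251
  678^338=581  678^339=378  678^340=483
Found 483 at exponent 340.

340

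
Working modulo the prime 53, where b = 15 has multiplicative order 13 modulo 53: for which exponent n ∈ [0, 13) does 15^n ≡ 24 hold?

6

Successive powers of 15 modulo 53:
  15^0=1  15^1=15  15^2=13  15^3=36  15^4=10  15^5=44
  15^6=24
So 15^6 ≡ 24 (mod 53), giving n = 6.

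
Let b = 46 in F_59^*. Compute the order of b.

29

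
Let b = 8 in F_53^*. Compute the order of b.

52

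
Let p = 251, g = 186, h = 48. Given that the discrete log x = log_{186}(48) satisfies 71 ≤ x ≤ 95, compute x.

88

Compute 186^71 mod 251 = 199, then multiply by 186 repeatedly:
  186^71=199  186^72=117  186^73=176  186^74=106  186^75=138
  186^76=66  186^77=228  186^78=240  186^79=213  186^80=211
  186^81=90  186^82=174  186^83=236  186^84=222  186^85=128
  186^86=214  186^87=146  186^88=48
Found 48 at exponent 88.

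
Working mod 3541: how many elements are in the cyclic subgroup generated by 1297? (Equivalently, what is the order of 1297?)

The order of 1297 must divide p − 1 = 3540 = 2^2 · 3 · 5 · 59.
Divisors: 1, 2, 3, 4, 5, 6, 10, 12, 15, 20, 30, 59, 60, 118, 177, 236, 295, 354, 590, 708, 885, 1180, 1770, 3540.
Check each in increasing order: 1297^1 ≡ 1297;  1297^2 ≡ 234;  1297^3 ≡ 2513;  1297^4 ≡ 1641;  1297^5 ≡ 236;  1297^6 ≡ 1566;  1297^10 ≡ 2581;  1297^12 ≡ 1984;  1297^15 ≡ 64;  1297^20 ≡ 940;  1297^30 ≡ 555;  1297^59 ≡ 3399;  1297^60 ≡ 3499;  1297^118 ≡ 2459;  1297^177 ≡ 1381;  1297^236 ≡ 2194;  1297^295 ≡ 60;  1297^354 ≡ 2103;  1297^590 ≡ 59;  1297^708 ≡ 3441;  1297^885 ≡ 3540;  1297^1180 ≡ 3481;  1297^1770 ≡ 1.
Smallest exponent giving 1 is 1770.

1770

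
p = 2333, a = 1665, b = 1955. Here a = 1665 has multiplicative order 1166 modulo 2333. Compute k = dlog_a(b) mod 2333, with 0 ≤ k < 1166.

Successive powers of 1665 modulo 2333:
  1665^0=1  1665^1=1665  1665^2=621  1665^3=446  1665^4=696  1665^5=1672
  1665^6=611  1665^7=127  1665^8=1485  1665^9=1878  1665^10=650  1665^11=2071
  1665^12=41  1665^13=608  1665^14=2131  1665^15=1955
So 1665^15 ≡ 1955 (mod 2333), giving k = 15.

15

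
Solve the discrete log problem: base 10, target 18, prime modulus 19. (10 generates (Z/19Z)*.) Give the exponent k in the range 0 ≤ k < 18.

9

Successive powers of 10 modulo 19:
  10^0=1  10^1=10  10^2=5  10^3=12  10^4=6  10^5=3
  10^6=11  10^7=15  10^8=17  10^9=18
So 10^9 ≡ 18 (mod 19), giving k = 9.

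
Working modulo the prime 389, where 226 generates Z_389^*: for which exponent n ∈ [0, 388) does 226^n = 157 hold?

36

Baby-step giant-step with m = ceil(sqrt(388)) = 20.
Baby table (226^j mod 389 for j=0..19):
  0:1  1:226  2:117  3:379  4:74  5:386  6:100  7:38
  8:30  9:167  10:9  11:89  12:275  13:299  14:277  15:362
  16:122  17:342  18:270  19:336
Giant step factor: 226^(-20) ≡ 365 (mod 389).
Scan 157·365^i mod 389 for i = 0, 1, …:
  i=0: 157   i=1: 122
Match at i=1, j=16: n = 1·20 + 16 = 36.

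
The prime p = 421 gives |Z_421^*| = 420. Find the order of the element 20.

3

The order of 20 must divide p − 1 = 420 = 2^2 · 3 · 5 · 7.
Divisors: 1, 2, 3, 4, 5, 6, 7, 10, 12, 14, 15, 20, 21, 28, 30, 35, 42, 60, 70, 84, 105, 140, 210, 420.
Check each in increasing order: 20^1 ≡ 20;  20^2 ≡ 400;  20^3 ≡ 1.
Smallest exponent giving 1 is 3.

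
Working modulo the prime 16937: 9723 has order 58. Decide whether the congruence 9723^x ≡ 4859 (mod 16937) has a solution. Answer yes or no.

yes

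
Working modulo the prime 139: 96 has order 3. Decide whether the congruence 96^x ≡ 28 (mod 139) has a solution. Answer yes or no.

⟨96⟩ has order 3; its elements mod 139 are {1, 42, 96}.
28 is not in this set.

no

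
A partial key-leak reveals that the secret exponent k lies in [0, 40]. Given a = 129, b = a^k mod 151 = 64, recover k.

Compute 129^0 mod 151 = 1, then multiply by 129 repeatedly:
  129^0=1  129^1=129  129^2=31  129^3=73  129^4=55
  129^5=149  129^6=44  129^7=89  129^8=5  129^9=41
  129^10=4  129^11=63  129^12=124  129^13=141  129^14=69
  129^15=143  129^16=25  129^17=54  129^18=20  129^19=13
  129^20=16  129^21=101  129^22=43  129^23=111  129^24=125
  129^25=119  129^26=100  129^27=65  129^28=80  129^29=52
  129^30=64
Found 64 at exponent 30.

30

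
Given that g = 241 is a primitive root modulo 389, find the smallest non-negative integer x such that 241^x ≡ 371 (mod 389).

119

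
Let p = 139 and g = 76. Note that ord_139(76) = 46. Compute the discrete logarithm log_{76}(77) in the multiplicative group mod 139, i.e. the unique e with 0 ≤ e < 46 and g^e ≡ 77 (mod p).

2

Baby-step giant-step with m = ceil(sqrt(46)) = 7.
Baby table (76^j mod 139 for j=0..6):
  0:1  1:76  2:77  3:14  4:91  5:105  6:57
Giant step factor: 76^(-7) ≡ 133 (mod 139).
Scan 77·133^i mod 139 for i = 0, 1, …:
  i=0: 77
Match at i=0, j=2: e = 0·7 + 2 = 2.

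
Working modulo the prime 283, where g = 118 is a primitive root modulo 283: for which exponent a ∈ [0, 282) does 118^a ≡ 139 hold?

139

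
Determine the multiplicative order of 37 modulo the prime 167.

166

The order of 37 must divide p − 1 = 166 = 2 · 83.
Divisors: 1, 2, 83, 166.
Check each in increasing order: 37^1 ≡ 37;  37^2 ≡ 33;  37^83 ≡ 166;  37^166 ≡ 1.
Smallest exponent giving 1 is 166.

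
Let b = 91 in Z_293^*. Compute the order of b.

The order of 91 must divide p − 1 = 292 = 2^2 · 73.
Divisors: 1, 2, 4, 73, 146, 292.
Check each in increasing order: 91^1 ≡ 91;  91^2 ≡ 77;  91^4 ≡ 69;  91^73 ≡ 1.
Smallest exponent giving 1 is 73.

73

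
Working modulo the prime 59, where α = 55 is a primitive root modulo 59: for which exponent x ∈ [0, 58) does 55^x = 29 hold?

14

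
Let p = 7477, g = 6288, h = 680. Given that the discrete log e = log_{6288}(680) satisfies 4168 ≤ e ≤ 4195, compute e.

4177

Compute 6288^4168 mod 7477 = 3871, then multiply by 6288 repeatedly:
  6288^4168=3871  6288^4169=3213  6288^4170=490  6288^4171=596  6288^4172=1671
  6288^4173=2063  6288^4174=7026  6288^4175=5372  6288^4176=5527  6288^4177=680
Found 680 at exponent 4177.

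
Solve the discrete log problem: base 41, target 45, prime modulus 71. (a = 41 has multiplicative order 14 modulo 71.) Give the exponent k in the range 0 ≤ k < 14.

Successive powers of 41 modulo 71:
  41^0=1  41^1=41  41^2=48  41^3=51  41^4=32  41^5=34
  41^6=45
So 41^6 ≡ 45 (mod 71), giving k = 6.

6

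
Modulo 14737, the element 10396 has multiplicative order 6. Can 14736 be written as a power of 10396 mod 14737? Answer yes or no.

yes

⟨10396⟩ has order 6; its elements mod 14737 are {1, 4341, 4342, 10395, 10396, 14736}.
14736 is in this set.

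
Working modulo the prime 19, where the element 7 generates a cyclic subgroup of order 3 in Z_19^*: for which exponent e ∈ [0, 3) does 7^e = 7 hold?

Successive powers of 7 modulo 19:
  7^0=1  7^1=7
So 7^1 ≡ 7 (mod 19), giving e = 1.

1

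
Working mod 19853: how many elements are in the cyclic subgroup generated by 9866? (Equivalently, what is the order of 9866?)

The order of 9866 must divide p − 1 = 19852 = 2^2 · 7 · 709.
Divisors: 1, 2, 4, 7, 14, 28, 709, 1418, 2836, 4963, 9926, 19852.
Check each in increasing order: 9866^1 ≡ 9866;  9866^2 ≡ 18550;  9866^4 ≡ 10304;  9866^7 ≡ 14134;  9866^14 ≡ 9070;  9866^28 ≡ 13921;  9866^709 ≡ 12079;  9866^1418 ≡ 2544;  9866^2836 ≡ 19711;  9866^4963 ≡ 15984;  9866^9926 ≡ 19852;  9866^19852 ≡ 1.
Smallest exponent giving 1 is 19852.

19852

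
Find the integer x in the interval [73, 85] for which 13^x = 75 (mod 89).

75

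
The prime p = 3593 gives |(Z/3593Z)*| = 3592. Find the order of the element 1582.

3592

The order of 1582 must divide p − 1 = 3592 = 2^3 · 449.
Divisors: 1, 2, 4, 8, 449, 898, 1796, 3592.
Check each in increasing order: 1582^1 ≡ 1582;  1582^2 ≡ 1996;  1582^4 ≡ 2972;  1582^8 ≡ 1190;  1582^449 ≡ 1439;  1582^898 ≡ 1153;  1582^1796 ≡ 3592;  1582^3592 ≡ 1.
Smallest exponent giving 1 is 3592.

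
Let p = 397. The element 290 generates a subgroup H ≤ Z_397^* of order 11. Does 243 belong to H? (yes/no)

no

243 ∈ ⟨290⟩ iff 243^11 ≡ 1 (mod 397), since |⟨290⟩| = 11.
243^11 mod 397 = 93.
Since 93 ≠ 1, 243 does not lie in the subgroup.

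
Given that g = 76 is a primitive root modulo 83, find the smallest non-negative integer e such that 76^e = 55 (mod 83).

73

Baby-step giant-step with m = ceil(sqrt(82)) = 10.
Baby table (76^j mod 83 for j=0..9):
  0:1  1:76  2:49  3:72  4:77  5:42  6:38  7:66
  8:36  9:80
Giant step factor: 76^(-10) ≡ 4 (mod 83).
Scan 55·4^i mod 83 for i = 0, 1, …:
  i=0: 55   i=1: 54   i=2: 50   i=3: 34
  i=4: 53   i=5: 46   i=6: 18   i=7: 72
Match at i=7, j=3: e = 7·10 + 3 = 73.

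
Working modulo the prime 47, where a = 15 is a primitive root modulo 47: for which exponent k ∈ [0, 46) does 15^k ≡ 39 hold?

Successive powers of 15 modulo 47:
  15^0=1  15^1=15  15^2=37  15^3=38  15^4=6  15^5=43
  15^6=34  15^7=40  15^8=36  15^9=23  15^10=16  15^11=5
  15^12=28  15^13=44  15^14=2  15^15=30  15^16=27  15^17=29
  15^18=12  15^19=39
So 15^19 ≡ 39 (mod 47), giving k = 19.

19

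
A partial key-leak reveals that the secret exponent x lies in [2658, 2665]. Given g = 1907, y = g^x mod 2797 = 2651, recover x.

2661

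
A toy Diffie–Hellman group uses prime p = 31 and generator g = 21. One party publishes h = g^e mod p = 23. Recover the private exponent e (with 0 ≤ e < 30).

Successive powers of 21 modulo 31:
  21^0=1  21^1=21  21^2=7  21^3=23
So 21^3 ≡ 23 (mod 31), giving e = 3.

3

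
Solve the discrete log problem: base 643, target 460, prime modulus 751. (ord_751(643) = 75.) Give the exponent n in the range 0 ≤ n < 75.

60

Baby-step giant-step with m = ceil(sqrt(75)) = 9.
Baby table (643^j mod 751 for j=0..8):
  0:1  1:643  2:399  3:466  4:740  5:437  6:117  7:131
  8:121
Giant step factor: 643^(-9) ≡ 499 (mod 751).
Scan 460·499^i mod 751 for i = 0, 1, …:
  i=0: 460   i=1: 485   i=2: 193   i=3: 179
  i=4: 703   i=5: 80   i=6: 117
Match at i=6, j=6: n = 6·9 + 6 = 60.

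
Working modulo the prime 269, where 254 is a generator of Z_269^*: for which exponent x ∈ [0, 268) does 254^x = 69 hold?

Baby-step giant-step with m = ceil(sqrt(268)) = 17.
Baby table (254^j mod 269 for j=0..16):
  0:1  1:254  2:225  3:122  4:53  5:12  6:89  7:10
  8:119  9:98  10:144  11:261  12:120  13:83  14:100  15:114
  16:173
Giant step factor: 254^(-17) ≡ 17 (mod 269).
Scan 69·17^i mod 269 for i = 0, 1, …:
  i=0: 69   i=1: 97   i=2: 35   i=3: 57
  i=4: 162   i=5: 64   i=6: 12
Match at i=6, j=5: x = 6·17 + 5 = 107.

107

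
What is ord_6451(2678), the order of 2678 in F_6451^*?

6450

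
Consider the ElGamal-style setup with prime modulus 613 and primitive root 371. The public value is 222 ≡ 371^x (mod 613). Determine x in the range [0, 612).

Baby-step giant-step with m = ceil(sqrt(612)) = 25.
Baby table (371^j mod 613 for j=0..24):
  0:1  1:371  2:329  3:72  4:353  5:394  6:280  7:283
  8:170  9:544  10:147  11:593  12:549  13:163  14:399  15:296
  16:89  17:530  18:470  19:278  20:154  21:125  22:400  23:54
  24:418
Giant step factor: 371^(-25) ≡ 390 (mod 613).
Scan 222·390^i mod 613 for i = 0, 1, …:
  i=0: 222   i=1: 147
Match at i=1, j=10: x = 1·25 + 10 = 35.

35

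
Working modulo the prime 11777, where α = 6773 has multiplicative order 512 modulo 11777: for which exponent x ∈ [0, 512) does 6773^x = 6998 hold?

Baby-step giant-step with m = ceil(sqrt(512)) = 23.
Baby table (6773^j mod 11777 for j=0..22):
  0:1  1:6773  2:2114  3:9067  4:5513  5:6459  6:7029  7:4783
  8:8509  9:6596  10:4547  11:11753  12:2326  13:8149  14:6155  15:9012
  16:9862  17:7959  18:2978  19:7770  20:6574  21:8642  22:576
Giant step factor: 6773^(-23) ≡ 3001 (mod 11777).
Scan 6998·3001^i mod 11777 for i = 0, 1, …:
  i=0: 6998   i=1: 2607   i=2: 3679   i=3: 5630
  i=4: 7412   i=5: 8436   i=6: 7663   i=7: 7959
Match at i=7, j=17: x = 7·23 + 17 = 178.

178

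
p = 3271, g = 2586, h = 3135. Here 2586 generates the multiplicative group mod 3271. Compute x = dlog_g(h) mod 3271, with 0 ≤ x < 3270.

466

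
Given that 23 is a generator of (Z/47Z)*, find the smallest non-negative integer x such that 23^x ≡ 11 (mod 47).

29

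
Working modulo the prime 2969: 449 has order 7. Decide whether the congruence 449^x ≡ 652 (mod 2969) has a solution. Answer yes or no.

no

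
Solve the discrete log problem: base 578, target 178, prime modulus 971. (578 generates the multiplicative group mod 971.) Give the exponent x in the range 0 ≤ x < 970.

Baby-step giant-step with m = ceil(sqrt(970)) = 32.
Baby table (578^j mod 971 for j=0..31):
  0:1  1:578  2:60  3:695  4:687  5:918  6:438  7:704
  8:63  9:487  10:867  11:90  12:557  13:545  14:406  15:657
  16:85  17:580  18:245  19:815  20:135  21:350  22:332  23:609
  24:500  25:613  26:870  27:853  28:737  29:688  30:525  31:498
Giant step factor: 578^(-32) ≡ 819 (mod 971).
Scan 178·819^i mod 971 for i = 0, 1, …:
  i=0: 178   i=1: 132   i=2: 327   i=3: 788
  i=4: 628   i=5: 673   i=6: 630   i=7: 369
  i=8: 230   i=9: 967     …   i=14: 334
  i=15: 695
Match at i=15, j=3: x = 15·32 + 3 = 483.

483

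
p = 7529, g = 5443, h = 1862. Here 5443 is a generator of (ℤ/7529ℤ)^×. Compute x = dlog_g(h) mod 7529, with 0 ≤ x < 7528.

Baby-step giant-step with m = ceil(sqrt(7528)) = 87.
Baby table (5443^j mod 7529 for j=0..86):
  0:1  1:5443  2:7163  3:3047  4:5963  5:6619  6:952  7:1784
  8:5431  9:2079  10:7439  11:7044  12:2824  13:4343  14:5418  15:6610
  16:4668  17:5078  18:595  19:1115  20:571  21:6005  22:1826  23:638
  24:1765  25:7420  26:1504  27:2249  28:6682  29:5056  30:1313  31:1638
  32:1298  33:2812  34:6788  35:2281  36:162  37:873  38:940  39:4229
  40:2294  41:3160  42:3644  43:2906  44:6458  45:5522  46:478  47:4249
  48:5748  49:3369  50:4352  51:1702  52:3316  53:1975  54:6042  55:7463
  56:2154  57:1569  58:2181  59:5479  60:7357  61:4929  62:2720  63:2946
  64:5837  65:5940  66:1894  67:1841  68:6993  69:3804  70:422  71:601
  72:3657  73:5904  74:1700  75:7488  76:2707  77:7477  78:3066  79:3974
  80:7194  81:6142  82:2146  83:3199  84:5109  85:3690  86:4827
Giant step factor: 5443^(-87) ≡ 4297 (mod 7529).
Scan 1862·4297^i mod 7529 for i = 0, 1, …:
  i=0: 1862   i=1: 5216   i=2: 6848   i=3: 2524
  i=4: 3868   i=5: 4293   i=6: 971   i=7: 1321
  i=8: 7000   i=9: 645     …   i=67: 1611
  i=68: 3316
Match at i=68, j=52: x = 68·87 + 52 = 5968.

5968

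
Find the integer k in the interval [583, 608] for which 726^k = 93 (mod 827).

588

Compute 726^583 mod 827 = 392, then multiply by 726 repeatedly:
  726^583=392  726^584=104  726^585=247  726^586=690  726^587=605
  726^588=93
Found 93 at exponent 588.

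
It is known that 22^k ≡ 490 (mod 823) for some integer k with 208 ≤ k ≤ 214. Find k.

Compute 22^208 mod 823 = 356, then multiply by 22 repeatedly:
  22^208=356  22^209=425  22^210=297  22^211=773  22^212=546
  22^213=490
Found 490 at exponent 213.

213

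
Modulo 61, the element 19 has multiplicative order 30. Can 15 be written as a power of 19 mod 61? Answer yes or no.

15 ∈ ⟨19⟩ iff 15^30 ≡ 1 (mod 61), since |⟨19⟩| = 30.
15^30 mod 61 = 1.
Since 1 = 1, 15 lies in the subgroup.

yes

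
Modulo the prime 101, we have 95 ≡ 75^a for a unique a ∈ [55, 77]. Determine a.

60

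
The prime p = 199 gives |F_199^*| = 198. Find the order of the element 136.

The order of 136 must divide p − 1 = 198 = 2 · 3^2 · 11.
Divisors: 1, 2, 3, 6, 9, 11, 18, 22, 33, 66, 99, 198.
Check each in increasing order: 136^1 ≡ 136;  136^2 ≡ 188;  136^3 ≡ 96;  136^6 ≡ 62;  136^9 ≡ 181;  136^11 ≡ 198;  136^18 ≡ 125;  136^22 ≡ 1.
Smallest exponent giving 1 is 22.

22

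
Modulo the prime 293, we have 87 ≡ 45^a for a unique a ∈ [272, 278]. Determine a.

Compute 45^272 mod 293 = 53, then multiply by 45 repeatedly:
  45^272=53  45^273=41  45^274=87
Found 87 at exponent 274.

274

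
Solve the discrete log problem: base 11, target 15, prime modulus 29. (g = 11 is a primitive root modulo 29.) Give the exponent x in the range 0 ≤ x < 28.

19

Successive powers of 11 modulo 29:
  11^0=1  11^1=11  11^2=5  11^3=26  11^4=25  11^5=14
  11^6=9  11^7=12  11^8=16  11^9=2  11^10=22  11^11=10
  11^12=23  11^13=21  11^14=28  11^15=18  11^16=24  11^17=3
  11^18=4  11^19=15
So 11^19 ≡ 15 (mod 29), giving x = 19.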